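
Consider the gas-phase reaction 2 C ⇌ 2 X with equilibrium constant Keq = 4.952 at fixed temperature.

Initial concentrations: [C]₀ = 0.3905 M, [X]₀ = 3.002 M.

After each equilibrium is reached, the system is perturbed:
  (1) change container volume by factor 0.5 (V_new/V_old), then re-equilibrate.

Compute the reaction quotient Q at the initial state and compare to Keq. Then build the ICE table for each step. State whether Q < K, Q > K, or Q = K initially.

Q₀ = 59.1; Q > K (proceeds reverse)

Q₀ = 59.1 vs Keq = 4.952 ⇒ Q>K, reverse
Step 1:
                  C         X
  I          0.3905     3.002
  C          0.6613   -0.6613
  E           1.052     2.341
  solve Keq expr → x = -0.3307; check Q = 4.952
Then change container volume by factor 0.5 (V_new/V_old).
Step 2:
                  C         X
  I           2.104     4.681
  C               0         0
  E           2.104     4.681
  solve Keq expr → x = 0; check Q = 4.952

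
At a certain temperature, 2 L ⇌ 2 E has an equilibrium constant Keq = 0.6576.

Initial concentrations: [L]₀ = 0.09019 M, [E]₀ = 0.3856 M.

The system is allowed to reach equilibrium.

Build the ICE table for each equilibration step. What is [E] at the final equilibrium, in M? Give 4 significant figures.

[E]_eq = 0.2131 M

Q₀ = 18.28 vs Keq = 0.6576 ⇒ Q>K, reverse
Step 1:
                    L           E
  I           0.09019      0.3856
  C            0.1725     -0.1725
  E            0.2627      0.2131
  solve Keq expr → x = -0.08627; check Q = 0.6576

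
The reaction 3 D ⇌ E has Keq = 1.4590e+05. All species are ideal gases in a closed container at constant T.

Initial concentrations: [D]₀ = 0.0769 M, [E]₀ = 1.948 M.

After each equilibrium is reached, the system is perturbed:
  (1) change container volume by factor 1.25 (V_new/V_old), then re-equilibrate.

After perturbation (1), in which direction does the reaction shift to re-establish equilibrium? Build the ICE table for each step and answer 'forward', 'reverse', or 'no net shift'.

Direction: reverse

Q₀ = 4284 vs Keq = 1.4590e+05 ⇒ Q<K, forward
Step 1:
                  D         E
  init       0.0769     1.948
  Δ         -0.0531    0.0177
  eq         0.0238     1.966
  solve Keq expr → x = 0.0177; check Q = 1.4590e+05
Then change container volume by factor 1.25 (V_new/V_old).
Step 2:
                  D         E
  init      0.01904     1.573
  Δ        0.003049 -0.001016
  eq        0.02208     1.572
  solve Keq expr → x = -0.001016; check Q = 1.4590e+05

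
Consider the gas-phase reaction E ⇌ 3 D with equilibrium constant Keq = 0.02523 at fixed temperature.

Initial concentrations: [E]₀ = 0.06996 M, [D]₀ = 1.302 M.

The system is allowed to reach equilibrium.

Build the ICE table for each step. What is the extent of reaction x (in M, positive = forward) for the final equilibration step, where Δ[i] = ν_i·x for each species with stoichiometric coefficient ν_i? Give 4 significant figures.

x = -0.3602 M

Q₀ = 31.55 vs Keq = 0.02523 ⇒ Q>K, reverse
Step 1:
                    E           D
  init        0.06996       1.302
  Δ            0.3602      -1.081
  eq           0.4302      0.2214
  solve Keq expr → x = -0.3602; check Q = 0.02523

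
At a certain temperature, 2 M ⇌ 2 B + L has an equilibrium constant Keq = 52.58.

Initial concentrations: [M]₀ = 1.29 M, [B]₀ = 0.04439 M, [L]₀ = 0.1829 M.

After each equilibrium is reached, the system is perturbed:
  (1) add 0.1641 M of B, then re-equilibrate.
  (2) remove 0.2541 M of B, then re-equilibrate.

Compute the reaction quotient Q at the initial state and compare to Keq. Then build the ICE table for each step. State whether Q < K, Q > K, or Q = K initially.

Q₀ = 2.1657e-04; Q < K (proceeds forward)

Q₀ = 2.1657e-04 vs Keq = 52.58 ⇒ Q<K, forward
Step 1:
                   M          B          L
  Initial       1.29    0.04439     0.1829
  Change      -1.147      1.147     0.5735
  Equil       0.1429      1.191     0.7564
  solve Keq expr → x = 0.5735; check Q = 52.58
Then add 0.1641 M of B.
Step 2:
                   M          B          L
  Initial     0.1429      1.356     0.7564
  Change     0.01678   -0.01678  -0.008389
  Equil       0.1597      1.339     0.7481
  solve Keq expr → x = -0.008389; check Q = 52.58
Then remove 0.2541 M of B.
Step 3:
                   M          B          L
  Initial     0.1597      1.085     0.7481
  Change    -0.02605    0.02605    0.01303
  Equil       0.1336      1.111     0.7611
  solve Keq expr → x = 0.01303; check Q = 52.58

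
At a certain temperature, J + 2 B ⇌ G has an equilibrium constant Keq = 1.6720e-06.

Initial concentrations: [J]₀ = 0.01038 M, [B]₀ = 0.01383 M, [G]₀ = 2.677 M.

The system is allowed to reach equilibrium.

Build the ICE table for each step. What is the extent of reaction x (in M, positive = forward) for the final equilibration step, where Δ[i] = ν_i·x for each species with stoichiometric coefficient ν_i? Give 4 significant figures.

x = -2.677 M

Q₀ = 1.3484e+06 vs Keq = 1.6720e-06 ⇒ Q>K, reverse
Step 1:
                    J           B           G
  I           0.01038     0.01383       2.677
  C             2.677       5.354      -2.677
  E             2.687       5.368  1.2945e-04
  solve Keq expr → x = -2.677; check Q = 1.6720e-06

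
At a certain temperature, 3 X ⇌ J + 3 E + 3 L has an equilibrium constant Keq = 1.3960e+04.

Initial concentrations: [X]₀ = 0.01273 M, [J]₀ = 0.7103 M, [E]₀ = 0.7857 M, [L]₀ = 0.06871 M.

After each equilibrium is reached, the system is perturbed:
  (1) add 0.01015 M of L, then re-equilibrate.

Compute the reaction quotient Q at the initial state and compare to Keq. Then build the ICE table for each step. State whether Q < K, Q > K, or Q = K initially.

Q₀ = 54.17; Q < K (proceeds forward)

Q₀ = 54.17 vs Keq = 1.3960e+04 ⇒ Q<K, forward
Step 1:
                   X          J          E          L
  Initial    0.01273     0.7103     0.7857    0.06871
  Change    -0.01039   0.003464    0.01039    0.01039
  Equil     0.002337     0.7138     0.7961     0.0791
  solve Keq expr → x = 0.003464; check Q = 1.3960e+04
Then add 0.01015 M of L.
Step 2:
                   X          J          E          L
  Initial   0.002337     0.7138     0.7961    0.08925
  Change  2.9025e-04 -9.6751e-05 -2.9025e-04 -2.9025e-04
  Equil     0.002628     0.7137     0.7958    0.08896
  solve Keq expr → x = -9.6751e-05; check Q = 1.3960e+04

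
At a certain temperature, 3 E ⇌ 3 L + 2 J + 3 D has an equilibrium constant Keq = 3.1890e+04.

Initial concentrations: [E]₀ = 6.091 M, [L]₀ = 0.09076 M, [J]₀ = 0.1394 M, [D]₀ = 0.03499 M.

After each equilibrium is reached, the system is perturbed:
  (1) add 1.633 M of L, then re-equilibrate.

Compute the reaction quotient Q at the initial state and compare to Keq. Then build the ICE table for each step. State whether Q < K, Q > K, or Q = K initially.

Q₀ = 2.7541e-12 vs Keq = 3.1890e+04 ⇒ Q<K, forward
Step 1:
                   E          L          J          D
  I            6.091    0.09076     0.1394    0.03499
  C             -4.6        4.6      3.067        4.6
  E            1.491      4.691      3.206      4.635
  solve Keq expr → x = 1.533; check Q = 3.1890e+04
Then add 1.633 M of L.
Step 2:
                   E          L          J          D
  I            1.491      6.324      3.206      4.635
  C           0.2611    -0.2611     -0.174    -0.2611
  E            1.752      6.063      3.032      4.374
  solve Keq expr → x = -0.08702; check Q = 3.1890e+04

Q₀ = 2.7541e-12; Q < K (proceeds forward)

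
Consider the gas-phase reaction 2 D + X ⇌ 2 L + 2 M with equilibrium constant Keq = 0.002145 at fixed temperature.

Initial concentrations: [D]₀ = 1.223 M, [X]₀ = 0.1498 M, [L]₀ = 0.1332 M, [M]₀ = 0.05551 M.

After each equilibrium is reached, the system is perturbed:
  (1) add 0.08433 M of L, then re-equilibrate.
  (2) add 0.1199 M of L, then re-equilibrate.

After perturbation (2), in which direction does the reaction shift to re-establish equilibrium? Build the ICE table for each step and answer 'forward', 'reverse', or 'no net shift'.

Q₀ = 2.4400e-04 vs Keq = 0.002145 ⇒ Q<K, forward
Step 1:
                  D         X         L         M
  init        1.223    0.1498    0.1332   0.05551
  Δ         -0.0496   -0.0248    0.0496    0.0496
  eq          1.173     0.125    0.1828    0.1051
  solve Keq expr → x = 0.0248; check Q = 0.002145
Then add 0.08433 M of L.
Step 2:
                  D         X         L         M
  init        1.173     0.125    0.2671    0.1051
  Δ         0.02188   0.01094  -0.02188  -0.02188
  eq          1.195    0.1359    0.2452   0.08323
  solve Keq expr → x = -0.01094; check Q = 0.002145
Then add 0.1199 M of L.
Step 3:
                  D         X         L         M
  init        1.195    0.1359    0.3651   0.08323
  Δ         0.02069   0.01035  -0.02069  -0.02069
  eq          1.216    0.1463    0.3445   0.06253
  solve Keq expr → x = -0.01035; check Q = 0.002145

Direction: reverse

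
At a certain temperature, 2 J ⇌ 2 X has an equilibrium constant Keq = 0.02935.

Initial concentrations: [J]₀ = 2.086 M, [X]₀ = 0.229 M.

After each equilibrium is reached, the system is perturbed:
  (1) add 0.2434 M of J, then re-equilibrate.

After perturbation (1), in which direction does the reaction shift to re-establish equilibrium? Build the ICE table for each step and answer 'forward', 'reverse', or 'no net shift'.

Direction: forward

Q₀ = 0.01205 vs Keq = 0.02935 ⇒ Q<K, forward
Step 1:
                   J          X
  Initial      2.086      0.229
  Change     -0.1096     0.1096
  Equil        1.976     0.3386
  solve Keq expr → x = 0.0548; check Q = 0.02935
Then add 0.2434 M of J.
Step 2:
                   J          X
  Initial       2.22     0.3386
  Change     -0.0356     0.0356
  Equil        2.184     0.3742
  solve Keq expr → x = 0.0178; check Q = 0.02935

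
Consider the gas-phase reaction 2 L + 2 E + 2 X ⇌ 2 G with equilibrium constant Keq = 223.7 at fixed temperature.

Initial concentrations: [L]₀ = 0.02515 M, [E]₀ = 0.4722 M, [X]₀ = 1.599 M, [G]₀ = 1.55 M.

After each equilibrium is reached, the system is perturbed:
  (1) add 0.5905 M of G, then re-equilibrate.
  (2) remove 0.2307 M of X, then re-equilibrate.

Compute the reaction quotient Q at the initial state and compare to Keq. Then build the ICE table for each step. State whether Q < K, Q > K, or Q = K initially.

Q₀ = 6663 vs Keq = 223.7 ⇒ Q>K, reverse
Step 1:
                  L         E         X         G
  Initial   0.02515    0.4722     1.599      1.55
  Change    0.08065   0.08065   0.08065  -0.08065
  Equil      0.1058    0.5528      1.68     1.469
  solve Keq expr → x = -0.04032; check Q = 223.7
Then add 0.5905 M of G.
Step 2:
                  L         E         X         G
  Initial    0.1058    0.5528      1.68      2.06
  Change    0.03029   0.03029   0.03029  -0.03029
  Equil      0.1361    0.5831      1.71      2.03
  solve Keq expr → x = -0.01515; check Q = 223.7
Then remove 0.2307 M of X.
Step 3:
                  L         E         X         G
  Initial    0.1361    0.5831     1.479      2.03
  Change    0.01473   0.01473   0.01473  -0.01473
  Equil      0.1508    0.5979     1.494     2.015
  solve Keq expr → x = -0.007366; check Q = 223.7

Q₀ = 6663; Q > K (proceeds reverse)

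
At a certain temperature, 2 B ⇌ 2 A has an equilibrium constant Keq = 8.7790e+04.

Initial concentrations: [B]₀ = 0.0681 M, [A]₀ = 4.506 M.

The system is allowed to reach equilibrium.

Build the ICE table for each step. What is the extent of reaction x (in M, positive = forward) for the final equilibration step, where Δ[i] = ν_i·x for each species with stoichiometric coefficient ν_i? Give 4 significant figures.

Q₀ = 4378 vs Keq = 8.7790e+04 ⇒ Q<K, forward
Step 1:
                  B         A
  I          0.0681     4.506
  C        -0.05271   0.05271
  E         0.01539     4.559
  solve Keq expr → x = 0.02636; check Q = 8.7790e+04

x = 0.02636 M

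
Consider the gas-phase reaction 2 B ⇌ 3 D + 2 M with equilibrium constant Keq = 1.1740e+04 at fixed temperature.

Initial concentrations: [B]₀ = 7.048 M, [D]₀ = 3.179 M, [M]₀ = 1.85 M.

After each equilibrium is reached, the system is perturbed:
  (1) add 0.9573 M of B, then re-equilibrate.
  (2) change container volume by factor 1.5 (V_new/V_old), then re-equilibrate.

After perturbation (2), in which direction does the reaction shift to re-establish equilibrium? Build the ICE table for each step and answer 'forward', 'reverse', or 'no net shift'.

Q₀ = 2.214 vs Keq = 1.1740e+04 ⇒ Q<K, forward
Step 1:
                   B          D          M
  I            7.048      3.179       1.85
  C           -4.911      7.367      4.911
  E            2.137      10.55      6.761
  solve Keq expr → x = 2.456; check Q = 1.1740e+04
Then add 0.9573 M of B.
Step 2:
                   B          D          M
  I            3.094      10.55      6.761
  C           -0.527     0.7904      0.527
  E            2.567      11.34      7.288
  solve Keq expr → x = 0.2635; check Q = 1.1740e+04
Then change container volume by factor 1.5 (V_new/V_old).
Step 3:
                   B          D          M
  I            1.712      7.557      4.859
  C          -0.5177     0.7766     0.5177
  E            1.194      8.334      5.376
  solve Keq expr → x = 0.2589; check Q = 1.1740e+04

Direction: forward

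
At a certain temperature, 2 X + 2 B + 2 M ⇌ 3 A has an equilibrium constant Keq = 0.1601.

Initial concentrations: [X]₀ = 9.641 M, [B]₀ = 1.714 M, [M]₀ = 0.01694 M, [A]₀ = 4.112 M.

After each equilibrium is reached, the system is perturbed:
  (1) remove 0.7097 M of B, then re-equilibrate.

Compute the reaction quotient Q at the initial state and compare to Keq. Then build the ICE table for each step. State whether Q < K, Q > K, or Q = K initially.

Q₀ = 887.3; Q > K (proceeds reverse)

Q₀ = 887.3 vs Keq = 0.1601 ⇒ Q>K, reverse
Step 1:
                  X         B         M         A
  init        9.641     1.714   0.01694     4.112
  Δ          0.5944    0.5944    0.5944   -0.8916
  eq          10.24     2.308    0.6113      3.22
  solve Keq expr → x = -0.2972; check Q = 0.1601
Then remove 0.7097 M of B.
Step 2:
                  X         B         M         A
  init        10.24     1.599    0.6113      3.22
  Δ          0.1264    0.1264    0.1264   -0.1896
  eq          10.36     1.725    0.7377     3.031
  solve Keq expr → x = -0.06321; check Q = 0.1601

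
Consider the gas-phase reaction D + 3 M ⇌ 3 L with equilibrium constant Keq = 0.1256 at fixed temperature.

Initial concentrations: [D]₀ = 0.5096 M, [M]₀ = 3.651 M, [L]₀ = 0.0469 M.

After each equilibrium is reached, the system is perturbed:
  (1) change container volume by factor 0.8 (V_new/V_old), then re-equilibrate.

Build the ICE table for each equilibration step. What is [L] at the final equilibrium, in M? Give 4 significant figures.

Q₀ = 4.1596e-06 vs Keq = 0.1256 ⇒ Q<K, forward
Step 1:
                   D          M          L
  I           0.5096      3.651     0.0469
  C          -0.2752    -0.8256     0.8256
  E           0.2344      2.825     0.8725
  solve Keq expr → x = 0.2752; check Q = 0.1256
Then change container volume by factor 0.8 (V_new/V_old).
Step 2:
                   D          M          L
  I            0.293      3.532      1.091
  C         -0.01577    -0.0473     0.0473
  E           0.2773      3.485      1.138
  solve Keq expr → x = 0.01577; check Q = 0.1256

[L]_eq = 1.138 M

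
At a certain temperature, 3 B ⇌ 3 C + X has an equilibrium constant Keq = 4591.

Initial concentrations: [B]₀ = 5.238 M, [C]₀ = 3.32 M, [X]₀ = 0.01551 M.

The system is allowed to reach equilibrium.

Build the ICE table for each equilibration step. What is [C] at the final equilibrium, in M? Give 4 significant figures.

Q₀ = 0.003949 vs Keq = 4591 ⇒ Q<K, forward
Step 1:
                    B           C           X
  I             5.238        3.32     0.01551
  C            -4.678       4.678       1.559
  E            0.5599       7.998       1.575
  solve Keq expr → x = 1.559; check Q = 4591

[C]_eq = 7.998 M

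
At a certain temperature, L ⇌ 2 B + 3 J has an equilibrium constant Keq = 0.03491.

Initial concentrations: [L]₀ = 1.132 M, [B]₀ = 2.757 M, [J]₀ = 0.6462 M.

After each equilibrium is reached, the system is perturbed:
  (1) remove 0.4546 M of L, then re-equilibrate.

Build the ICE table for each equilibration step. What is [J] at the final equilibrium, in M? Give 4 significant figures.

[J]_eq = 0.1699 M

Q₀ = 1.812 vs Keq = 0.03491 ⇒ Q>K, reverse
Step 1:
                  L         B         J
  init        1.132     2.757    0.6462
  Δ          0.1504   -0.3008   -0.4512
  eq          1.282     2.456     0.195
  solve Keq expr → x = -0.1504; check Q = 0.03491
Then remove 0.4546 M of L.
Step 2:
                  L         B         J
  init       0.8278     2.456     0.195
  Δ         0.00838  -0.01676  -0.02514
  eq         0.8362     2.439    0.1699
  solve Keq expr → x = -0.00838; check Q = 0.03491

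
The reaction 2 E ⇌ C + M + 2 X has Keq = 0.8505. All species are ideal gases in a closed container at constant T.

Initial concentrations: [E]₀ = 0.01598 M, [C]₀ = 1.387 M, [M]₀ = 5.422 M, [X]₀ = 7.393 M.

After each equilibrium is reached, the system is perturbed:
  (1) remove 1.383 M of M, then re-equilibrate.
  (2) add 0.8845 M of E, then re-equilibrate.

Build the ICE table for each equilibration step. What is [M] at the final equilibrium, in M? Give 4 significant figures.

[M]_eq = 2.797 M

Q₀ = 1.6096e+06 vs Keq = 0.8505 ⇒ Q>K, reverse
Step 1:
                   E          C          M          X
  Initial    0.01598      1.387      5.422      7.393
  Change       2.644     -1.322     -1.322     -2.644
  Equil         2.66    0.06507        4.1      4.749
  solve Keq expr → x = -1.322; check Q = 0.8505
Then remove 1.383 M of M.
Step 2:
                   E          C          M          X
  Initial       2.66    0.06507      2.717      4.749
  Change    -0.05266    0.02633    0.02633    0.05266
  Equil        2.607     0.0914      2.743      4.802
  solve Keq expr → x = 0.02633; check Q = 0.8505
Then add 0.8845 M of E.
Step 3:
                   E          C          M          X
  Initial      3.492     0.0914      2.743      4.802
  Change     -0.1065    0.05326    0.05326     0.1065
  Equil        3.385     0.1447      2.797      4.908
  solve Keq expr → x = 0.05326; check Q = 0.8505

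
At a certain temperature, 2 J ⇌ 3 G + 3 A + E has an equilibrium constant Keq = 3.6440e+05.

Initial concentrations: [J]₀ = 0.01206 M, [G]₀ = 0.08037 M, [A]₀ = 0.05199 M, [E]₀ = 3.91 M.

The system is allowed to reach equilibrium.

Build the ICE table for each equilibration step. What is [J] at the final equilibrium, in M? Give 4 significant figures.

[J]_eq = 1.8788e-06 M

Q₀ = 0.001961 vs Keq = 3.6440e+05 ⇒ Q<K, forward
Step 1:
                    J           G           A           E
  init        0.01206     0.08037     0.05199        3.91
  Δ          -0.01206     0.01809     0.01809    0.006029
  eq       1.8788e-06     0.09846     0.07008       3.916
  solve Keq expr → x = 0.006029; check Q = 3.6440e+05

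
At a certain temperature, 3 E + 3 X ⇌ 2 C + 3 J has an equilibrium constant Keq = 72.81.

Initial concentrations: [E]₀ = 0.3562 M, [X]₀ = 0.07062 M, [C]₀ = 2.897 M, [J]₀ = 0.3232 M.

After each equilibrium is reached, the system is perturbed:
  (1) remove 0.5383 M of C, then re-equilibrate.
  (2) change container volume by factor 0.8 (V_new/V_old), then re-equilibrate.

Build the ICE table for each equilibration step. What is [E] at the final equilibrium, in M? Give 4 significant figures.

Q₀ = 1.7801e+04 vs Keq = 72.81 ⇒ Q>K, reverse
Step 1:
                    E           X           C           J
  init         0.3562     0.07062       2.897      0.3232
  Δ            0.1254      0.1254     -0.0836     -0.1254
  eq           0.4816       0.196       2.813      0.1978
  solve Keq expr → x = -0.0418; check Q = 72.81
Then remove 0.5383 M of C.
Step 2:
                    E           X           C           J
  init         0.4816       0.196       2.275      0.1978
  Δ          -0.01136    -0.01136    0.007571     0.01136
  eq           0.4702      0.1847       2.283      0.2092
  solve Keq expr → x = 0.003785; check Q = 72.81
Then change container volume by factor 0.8 (V_new/V_old).
Step 3:
                    E           X           C           J
  init         0.5878      0.2308       2.853      0.2614
  Δ         -0.007407   -0.007407    0.004938    0.007407
  eq           0.5804      0.2234       2.858      0.2689
  solve Keq expr → x = 0.002469; check Q = 72.81

[E]_eq = 0.5804 M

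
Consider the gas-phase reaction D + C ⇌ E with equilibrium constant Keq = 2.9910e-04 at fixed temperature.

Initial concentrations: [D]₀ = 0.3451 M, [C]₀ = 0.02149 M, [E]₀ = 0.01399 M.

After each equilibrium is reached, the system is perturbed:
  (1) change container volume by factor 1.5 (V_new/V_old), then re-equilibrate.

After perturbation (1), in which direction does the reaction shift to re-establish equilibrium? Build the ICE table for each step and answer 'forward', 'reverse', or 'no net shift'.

Direction: reverse

Q₀ = 1.886 vs Keq = 2.9910e-04 ⇒ Q>K, reverse
Step 1:
                  D         C         E
  Initial    0.3451   0.02149   0.01399
  Change    0.01399   0.01399  -0.01399
  Equil      0.3591   0.03548 3.8102e-06
  solve Keq expr → x = -0.01399; check Q = 2.9910e-04
Then change container volume by factor 1.5 (V_new/V_old).
Step 2:
                  D         C         E
  Initial    0.2394   0.02365 2.5402e-06
  Change  8.4665e-07 8.4665e-07 -8.4665e-07
  Equil      0.2394   0.02365 1.6935e-06
  solve Keq expr → x = -8.4665e-07; check Q = 2.9910e-04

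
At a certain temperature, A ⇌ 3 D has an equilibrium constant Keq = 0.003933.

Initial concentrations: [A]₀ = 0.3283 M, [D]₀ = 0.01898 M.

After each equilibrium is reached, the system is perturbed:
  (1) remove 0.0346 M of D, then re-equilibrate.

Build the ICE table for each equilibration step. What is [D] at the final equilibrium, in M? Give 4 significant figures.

[D]_eq = 0.1043 M

Q₀ = 2.0827e-05 vs Keq = 0.003933 ⇒ Q<K, forward
Step 1:
                  A         D
  I          0.3283   0.01898
  C        -0.02887   0.08662
  E          0.2994    0.1056
  solve Keq expr → x = 0.02887; check Q = 0.003933
Then remove 0.0346 M of D.
Step 2:
                  A         D
  I          0.2994     0.071
  C        -0.01109   0.03328
  E          0.2883    0.1043
  solve Keq expr → x = 0.01109; check Q = 0.003933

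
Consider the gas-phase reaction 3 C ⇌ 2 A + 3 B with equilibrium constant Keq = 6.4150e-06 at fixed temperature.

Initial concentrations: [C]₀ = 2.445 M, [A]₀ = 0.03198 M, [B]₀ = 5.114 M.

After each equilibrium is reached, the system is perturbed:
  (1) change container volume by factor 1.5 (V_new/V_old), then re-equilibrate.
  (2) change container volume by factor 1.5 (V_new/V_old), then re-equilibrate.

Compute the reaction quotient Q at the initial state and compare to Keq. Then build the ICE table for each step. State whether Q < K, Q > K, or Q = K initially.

Q₀ = 0.009358; Q > K (proceeds reverse)

Q₀ = 0.009358 vs Keq = 6.4150e-06 ⇒ Q>K, reverse
Step 1:
                    C           A           B
  init          2.445     0.03198       5.114
  Δ           0.04666    -0.03111    -0.04666
  eq            2.492  8.7330e-04       5.067
  solve Keq expr → x = -0.01555; check Q = 6.4150e-06
Then change container volume by factor 1.5 (V_new/V_old).
Step 2:
                    C           A           B
  init          1.661  5.8220e-04       3.378
  Δ       -4.3588e-04  2.9059e-04  4.3588e-04
  eq            1.661  8.7278e-04       3.379
  solve Keq expr → x = 1.4529e-04; check Q = 6.4150e-06
Then change container volume by factor 1.5 (V_new/V_old).
Step 3:
                    C           A           B
  init          1.107  5.8186e-04       2.252
  Δ       -4.3524e-04  2.9016e-04  4.3524e-04
  eq            1.107  8.7202e-04       2.253
  solve Keq expr → x = 1.4508e-04; check Q = 6.4150e-06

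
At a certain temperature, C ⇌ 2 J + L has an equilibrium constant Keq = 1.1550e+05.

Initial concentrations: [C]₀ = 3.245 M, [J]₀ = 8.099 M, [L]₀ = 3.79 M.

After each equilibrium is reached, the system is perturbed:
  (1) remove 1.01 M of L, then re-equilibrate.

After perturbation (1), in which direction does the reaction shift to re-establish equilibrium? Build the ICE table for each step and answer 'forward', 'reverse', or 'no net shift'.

Q₀ = 76.61 vs Keq = 1.1550e+05 ⇒ Q<K, forward
Step 1:
                   C          J          L
  I            3.245      8.099       3.79
  C           -3.232      6.464      3.232
  E          0.01289      14.56      7.022
  solve Keq expr → x = 3.232; check Q = 1.1550e+05
Then remove 1.01 M of L.
Step 2:
                   C          J          L
  I          0.01289      14.56      6.012
  C        -0.001846   0.003691   0.001846
  E          0.01105      14.57      6.014
  solve Keq expr → x = 0.001846; check Q = 1.1550e+05

Direction: forward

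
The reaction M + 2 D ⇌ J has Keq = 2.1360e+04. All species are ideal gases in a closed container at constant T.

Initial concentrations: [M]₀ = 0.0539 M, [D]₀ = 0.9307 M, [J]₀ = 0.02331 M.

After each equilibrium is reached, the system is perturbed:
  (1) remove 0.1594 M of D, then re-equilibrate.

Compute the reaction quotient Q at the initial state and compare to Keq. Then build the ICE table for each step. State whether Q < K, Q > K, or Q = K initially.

Q₀ = 0.4993; Q < K (proceeds forward)

Q₀ = 0.4993 vs Keq = 2.1360e+04 ⇒ Q<K, forward
Step 1:
                  M         D         J
  init       0.0539    0.9307   0.02331
  Δ        -0.05389   -0.1078   0.05389
  eq      5.3375e-06    0.8229    0.0772
  solve Keq expr → x = 0.05389; check Q = 2.1360e+04
Then remove 0.1594 M of D.
Step 2:
                  M         D         J
  init    5.3375e-06    0.6635    0.0772
  Δ       2.8721e-06 5.7443e-06 -2.8721e-06
  eq      8.2096e-06    0.6635    0.0772
  solve Keq expr → x = -2.8721e-06; check Q = 2.1360e+04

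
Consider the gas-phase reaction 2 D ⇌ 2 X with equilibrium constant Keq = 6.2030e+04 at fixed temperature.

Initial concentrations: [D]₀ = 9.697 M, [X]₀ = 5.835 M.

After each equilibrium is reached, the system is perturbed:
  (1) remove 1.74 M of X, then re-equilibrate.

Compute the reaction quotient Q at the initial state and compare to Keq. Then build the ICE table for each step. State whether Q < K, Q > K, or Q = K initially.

Q₀ = 0.3621 vs Keq = 6.2030e+04 ⇒ Q<K, forward
Step 1:
                  D         X
  Initial     9.697     5.835
  Change     -9.635     9.635
  Equil     0.06211     15.47
  solve Keq expr → x = 4.817; check Q = 6.2030e+04
Then remove 1.74 M of X.
Step 2:
                  D         X
  Initial   0.06211     13.73
  Change  -0.006958  0.006958
  Equil     0.05516     13.74
  solve Keq expr → x = 0.003479; check Q = 6.2030e+04

Q₀ = 0.3621; Q < K (proceeds forward)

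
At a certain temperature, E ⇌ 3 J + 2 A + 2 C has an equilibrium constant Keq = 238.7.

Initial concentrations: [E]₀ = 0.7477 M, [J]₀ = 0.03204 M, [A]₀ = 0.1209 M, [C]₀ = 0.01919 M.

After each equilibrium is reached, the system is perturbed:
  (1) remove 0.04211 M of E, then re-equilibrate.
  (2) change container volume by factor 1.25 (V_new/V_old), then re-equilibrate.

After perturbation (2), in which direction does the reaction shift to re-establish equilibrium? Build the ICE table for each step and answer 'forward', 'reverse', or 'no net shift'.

Direction: forward

Q₀ = 2.3678e-10 vs Keq = 238.7 ⇒ Q<K, forward
Step 1:
                  E         J         A         C
  I          0.7477   0.03204    0.1209   0.01919
  C         -0.6421     1.926     1.284     1.284
  E          0.1056     1.958     1.405     1.303
  solve Keq expr → x = 0.6421; check Q = 238.7
Then remove 0.04211 M of E.
Step 2:
                  E         J         A         C
  I         0.06346     1.958     1.405     1.303
  C         0.02095  -0.06284   -0.0419   -0.0419
  E          0.0844     1.896     1.363     1.262
  solve Keq expr → x = -0.02095; check Q = 238.7
Then change container volume by factor 1.25 (V_new/V_old).
Step 3:
                  E         J         A         C
  I         0.06752     1.516     1.091     1.009
  C         -0.0383    0.1149   0.07661   0.07661
  E         0.02922     1.631     1.167     1.086
  solve Keq expr → x = 0.0383; check Q = 238.7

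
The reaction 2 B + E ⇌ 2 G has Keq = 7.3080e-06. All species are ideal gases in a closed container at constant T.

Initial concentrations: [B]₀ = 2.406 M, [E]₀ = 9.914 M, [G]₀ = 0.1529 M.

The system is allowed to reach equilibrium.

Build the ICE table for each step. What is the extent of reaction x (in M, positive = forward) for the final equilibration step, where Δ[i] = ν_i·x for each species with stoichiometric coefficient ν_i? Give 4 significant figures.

x = -0.06562 M

Q₀ = 4.0736e-04 vs Keq = 7.3080e-06 ⇒ Q>K, reverse
Step 1:
                    B           E           G
  init          2.406       9.914      0.1529
  Δ            0.1312     0.06562     -0.1312
  eq            2.537        9.98     0.02167
  solve Keq expr → x = -0.06562; check Q = 7.3080e-06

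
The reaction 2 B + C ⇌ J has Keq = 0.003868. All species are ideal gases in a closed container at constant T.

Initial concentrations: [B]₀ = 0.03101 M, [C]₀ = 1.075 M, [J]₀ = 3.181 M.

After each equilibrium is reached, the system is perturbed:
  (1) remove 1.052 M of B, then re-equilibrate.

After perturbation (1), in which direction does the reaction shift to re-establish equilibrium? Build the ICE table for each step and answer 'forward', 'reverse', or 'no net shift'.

Direction: reverse

Q₀ = 3077 vs Keq = 0.003868 ⇒ Q>K, reverse
Step 1:
                    B           C           J
  Initial     0.03101       1.075       3.181
  Change         5.47       2.735      -2.735
  Equil         5.501        3.81       0.446
  solve Keq expr → x = -2.735; check Q = 0.003868
Then remove 1.052 M of B.
Step 2:
                    B           C           J
  Initial       4.449        3.81       0.446
  Change       0.2279       0.114      -0.114
  Equil         4.677       3.924       0.332
  solve Keq expr → x = -0.114; check Q = 0.003868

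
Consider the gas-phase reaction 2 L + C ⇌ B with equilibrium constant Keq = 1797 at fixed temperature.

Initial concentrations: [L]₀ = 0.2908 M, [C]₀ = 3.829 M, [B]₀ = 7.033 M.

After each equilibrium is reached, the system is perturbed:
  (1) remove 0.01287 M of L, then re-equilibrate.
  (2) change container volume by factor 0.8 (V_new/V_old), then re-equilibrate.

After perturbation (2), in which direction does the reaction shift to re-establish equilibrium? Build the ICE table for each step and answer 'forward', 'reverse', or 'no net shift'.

Direction: forward

Q₀ = 21.72 vs Keq = 1797 ⇒ Q<K, forward
Step 1:
                   L          C          B
  I           0.2908      3.829      7.033
  C           -0.258     -0.129      0.129
  E          0.03282        3.7      7.162
  solve Keq expr → x = 0.129; check Q = 1797
Then remove 0.01287 M of L.
Step 2:
                   L          C          B
  I          0.01995        3.7      7.162
  C          0.01283   0.006413  -0.006413
  E          0.03278      3.706      7.156
  solve Keq expr → x = -0.006413; check Q = 1797
Then change container volume by factor 0.8 (V_new/V_old).
Step 3:
                   L          C          B
  I          0.04097      4.633      8.944
  C        -0.008172  -0.004086   0.004086
  E           0.0328      4.629      8.949
  solve Keq expr → x = 0.004086; check Q = 1797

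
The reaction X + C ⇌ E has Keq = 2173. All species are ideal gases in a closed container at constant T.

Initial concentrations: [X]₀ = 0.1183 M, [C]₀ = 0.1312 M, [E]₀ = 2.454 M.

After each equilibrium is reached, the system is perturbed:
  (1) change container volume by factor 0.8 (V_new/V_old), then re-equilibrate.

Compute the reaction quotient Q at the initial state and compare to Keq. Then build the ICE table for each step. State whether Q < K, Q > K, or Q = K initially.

Q₀ = 158.1 vs Keq = 2173 ⇒ Q<K, forward
Step 1:
                  X         C         E
  I          0.1183    0.1312     2.454
  C        -0.08993  -0.08993   0.08993
  E         0.02837   0.04127     2.544
  solve Keq expr → x = 0.08993; check Q = 2173
Then change container volume by factor 0.8 (V_new/V_old).
Step 2:
                  X         C         E
  I         0.03546   0.05159      3.18
  C       -0.004402 -0.004402  0.004402
  E         0.03106   0.04718     3.184
  solve Keq expr → x = 0.004402; check Q = 2173

Q₀ = 158.1; Q < K (proceeds forward)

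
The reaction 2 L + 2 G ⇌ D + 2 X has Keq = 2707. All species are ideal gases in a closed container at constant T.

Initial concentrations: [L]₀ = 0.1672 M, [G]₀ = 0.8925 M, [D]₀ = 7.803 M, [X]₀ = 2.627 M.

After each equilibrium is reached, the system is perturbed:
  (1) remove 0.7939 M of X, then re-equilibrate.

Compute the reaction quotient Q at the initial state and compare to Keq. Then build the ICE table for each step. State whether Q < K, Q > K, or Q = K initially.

Q₀ = 2418 vs Keq = 2707 ⇒ Q<K, forward
Step 1:
                   L          G          D          X
  init        0.1672     0.8925      7.803      2.627
  Δ         -0.00737   -0.00737   0.003685    0.00737
  eq          0.1598     0.8851      7.807      2.634
  solve Keq expr → x = 0.003685; check Q = 2707
Then remove 0.7939 M of X.
Step 2:
                   L          G          D          X
  init        0.1598     0.8851      7.807       1.84
  Δ         -0.04015   -0.04015    0.02008    0.04015
  eq          0.1197      0.845      7.827      1.881
  solve Keq expr → x = 0.02008; check Q = 2707

Q₀ = 2418; Q < K (proceeds forward)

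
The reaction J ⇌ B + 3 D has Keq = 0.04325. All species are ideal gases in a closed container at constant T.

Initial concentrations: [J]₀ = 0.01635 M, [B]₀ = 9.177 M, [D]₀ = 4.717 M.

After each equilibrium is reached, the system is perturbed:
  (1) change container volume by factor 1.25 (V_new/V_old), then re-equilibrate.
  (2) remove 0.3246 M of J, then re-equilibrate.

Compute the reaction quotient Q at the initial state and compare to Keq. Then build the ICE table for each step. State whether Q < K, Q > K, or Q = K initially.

Q₀ = 5.8909e+04; Q > K (proceeds reverse)

Q₀ = 5.8909e+04 vs Keq = 0.04325 ⇒ Q>K, reverse
Step 1:
                    J           B           D
  init        0.01635       9.177       4.717
  Δ             1.504      -1.504      -4.512
  eq             1.52       7.673      0.2046
  solve Keq expr → x = -1.504; check Q = 0.04325
Then change container volume by factor 1.25 (V_new/V_old).
Step 2:
                    J           B           D
  init          1.216       6.138      0.1637
  Δ          -0.01334     0.01334     0.04003
  eq            1.203       6.152      0.2037
  solve Keq expr → x = 0.01334; check Q = 0.04325
Then remove 0.3246 M of J.
Step 3:
                    J           B           D
  init         0.8784       6.152      0.2037
  Δ          0.006584   -0.006584    -0.01975
  eq            0.885       6.145       0.184
  solve Keq expr → x = -0.006584; check Q = 0.04325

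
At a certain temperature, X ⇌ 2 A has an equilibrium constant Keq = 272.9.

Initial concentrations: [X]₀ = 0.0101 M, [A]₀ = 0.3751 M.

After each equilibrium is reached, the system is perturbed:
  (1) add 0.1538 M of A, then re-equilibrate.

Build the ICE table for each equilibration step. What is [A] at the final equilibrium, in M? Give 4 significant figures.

Q₀ = 13.93 vs Keq = 272.9 ⇒ Q<K, forward
Step 1:
                  X         A
  init       0.0101    0.3751
  Δ       -0.009531   0.01906
  eq      5.6930e-04    0.3942
  solve Keq expr → x = 0.009531; check Q = 272.9
Then add 0.1538 M of A.
Step 2:
                  X         A
  init    5.6930e-04     0.548
  Δ       5.2673e-04 -0.001053
  eq       0.001096    0.5469
  solve Keq expr → x = -5.2673e-04; check Q = 272.9

[A]_eq = 0.5469 M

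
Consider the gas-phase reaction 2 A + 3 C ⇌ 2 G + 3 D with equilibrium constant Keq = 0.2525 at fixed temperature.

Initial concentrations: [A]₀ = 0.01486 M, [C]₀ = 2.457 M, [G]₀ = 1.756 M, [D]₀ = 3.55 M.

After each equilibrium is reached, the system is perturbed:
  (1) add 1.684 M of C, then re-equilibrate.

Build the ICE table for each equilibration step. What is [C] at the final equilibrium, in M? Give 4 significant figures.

Q₀ = 4.2119e+04 vs Keq = 0.2525 ⇒ Q>K, reverse
Step 1:
                   A          C          G          D
  I          0.01486      2.457      1.756       3.55
  C            0.848      1.272     -0.848     -1.272
  E           0.8628      3.729      0.908      2.278
  solve Keq expr → x = -0.424; check Q = 0.2525
Then add 1.684 M of C.
Step 2:
                   A          C          G          D
  I           0.8628      5.413      0.908      2.278
  C          -0.1528    -0.2291     0.1528     0.2291
  E           0.7101      5.184      1.061      2.507
  solve Keq expr → x = 0.07638; check Q = 0.2525

[C]_eq = 5.184 M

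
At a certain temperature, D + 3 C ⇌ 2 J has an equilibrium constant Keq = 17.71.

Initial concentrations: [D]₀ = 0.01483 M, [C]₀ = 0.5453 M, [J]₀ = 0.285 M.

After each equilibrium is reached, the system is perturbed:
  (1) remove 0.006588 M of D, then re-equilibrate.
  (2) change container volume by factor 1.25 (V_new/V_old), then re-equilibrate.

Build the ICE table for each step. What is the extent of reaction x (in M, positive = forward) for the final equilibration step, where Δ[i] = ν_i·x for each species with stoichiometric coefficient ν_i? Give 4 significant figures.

x = -0.004759 M

Q₀ = 33.78 vs Keq = 17.71 ⇒ Q>K, reverse
Step 1:
                   D          C          J
  I          0.01483     0.5453      0.285
  C         0.007593    0.02278   -0.01519
  E          0.02242     0.5681     0.2698
  solve Keq expr → x = -0.007593; check Q = 17.71
Then remove 0.006588 M of D.
Step 2:
                   D          C          J
  I          0.01583     0.5681     0.2698
  C         0.003997    0.01199  -0.007993
  E          0.01983     0.5801     0.2618
  solve Keq expr → x = -0.003997; check Q = 17.71
Then change container volume by factor 1.25 (V_new/V_old).
Step 3:
                   D          C          J
  I          0.01587     0.4641     0.2095
  C         0.004759    0.01428  -0.009519
  E          0.02062     0.4783     0.1999
  solve Keq expr → x = -0.004759; check Q = 17.71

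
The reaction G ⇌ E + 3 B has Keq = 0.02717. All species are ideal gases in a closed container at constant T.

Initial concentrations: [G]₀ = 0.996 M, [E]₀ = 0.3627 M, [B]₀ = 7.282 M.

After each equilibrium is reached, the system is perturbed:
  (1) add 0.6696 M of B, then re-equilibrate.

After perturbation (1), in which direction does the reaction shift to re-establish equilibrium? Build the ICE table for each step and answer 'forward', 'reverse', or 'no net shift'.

Direction: reverse

Q₀ = 140.6 vs Keq = 0.02717 ⇒ Q>K, reverse
Step 1:
                  G         E         B
  init        0.996    0.3627     7.282
  Δ          0.3625   -0.3625    -1.088
  eq          1.359 1.5530e-04     6.194
  solve Keq expr → x = -0.3625; check Q = 0.02717
Then add 0.6696 M of B.
Step 2:
                  G         E         B
  init        1.359 1.5530e-04     6.864
  Δ       4.1151e-05 -4.1151e-05 -1.2345e-04
  eq          1.359 1.1415e-04     6.864
  solve Keq expr → x = -4.1151e-05; check Q = 0.02717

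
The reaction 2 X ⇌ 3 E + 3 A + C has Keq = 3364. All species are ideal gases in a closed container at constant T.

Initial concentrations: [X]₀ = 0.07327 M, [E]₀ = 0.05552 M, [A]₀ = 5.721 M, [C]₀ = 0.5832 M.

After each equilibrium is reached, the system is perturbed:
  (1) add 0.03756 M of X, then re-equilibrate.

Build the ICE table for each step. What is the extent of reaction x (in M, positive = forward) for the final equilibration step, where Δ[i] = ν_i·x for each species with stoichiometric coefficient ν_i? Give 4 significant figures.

Q₀ = 3.481 vs Keq = 3364 ⇒ Q<K, forward
Step 1:
                   X          E          A          C
  Initial    0.07327    0.05552      5.721     0.5832
  Change    -0.06236    0.09355    0.09355    0.03118
  Equil      0.01091     0.1491      5.815     0.6144
  solve Keq expr → x = 0.03118; check Q = 3364
Then add 0.03756 M of X.
Step 2:
                   X          E          A          C
  Initial    0.04847     0.1491      5.815     0.6144
  Change    -0.03156    0.04734    0.04734    0.01578
  Equil      0.01691     0.1964      5.862     0.6302
  solve Keq expr → x = 0.01578; check Q = 3364

x = 0.01578 M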